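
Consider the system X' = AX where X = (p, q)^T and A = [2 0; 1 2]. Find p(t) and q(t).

p(t) = K_2e^(2t), q(t) = K_1e^(2t) + K_2te^(2t) + 2K_2e^(2t)

Coefficient matrix A = [[2, 0], [1, 2]].
Characteristic polynomial det(A - λI) = λ^2 - 4λ + 4 = 0.
Single eigenvalue λ = 2 with algebraic multiplicity 2.
Eigenvector v = (0,1); generalized eigenvector w with (A-λI)w=v is (1,2).
General solution: e^(2t)[K_1·v + K_2·(t·v + w)].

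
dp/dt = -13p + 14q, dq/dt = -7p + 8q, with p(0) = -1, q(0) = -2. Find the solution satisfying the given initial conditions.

p(t) = -3e^(t) + 2e^(-6t), q(t) = -3e^(t) + e^(-6t)

Coefficient matrix A = [[-13, 14], [-7, 8]].
Characteristic polynomial det(A - λI) = λ^2 + 5λ - 6 = 0.
Eigenvalues λ = -6, 1.
For λ=-6: (A-λI) row 1 is [-7, 14], so an eigenvector is (2, 1).
For λ=1: (A-λI) row 1 is [-14, 14], so an eigenvector is (1, 1).
General solution: C_1e^(-6t)(2,1) + C_2e^(t)(1,1).
Applying p(0)=-1, q(0)=-2 gives C_1=1, C_2=-3.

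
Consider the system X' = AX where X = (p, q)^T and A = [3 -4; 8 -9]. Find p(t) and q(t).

p(t) = -c_1e^(-t) - c_2e^(-5t), q(t) = -c_1e^(-t) - 2c_2e^(-5t)

Coefficient matrix A = [[3, -4], [8, -9]].
Characteristic polynomial det(A - λI) = λ^2 + 6λ + 5 = 0.
Eigenvalues λ = -1, -5.
For λ=-1: (A-λI) row 1 is [4, -4], so an eigenvector is (-1, -1).
For λ=-5: (A-λI) row 1 is [8, -4], so an eigenvector is (-1, -2).
General solution: c_1e^(-t)(-1,-1) + c_2e^(-5t)(-1,-2).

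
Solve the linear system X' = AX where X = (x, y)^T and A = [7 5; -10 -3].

x(t) = C_1e^(2t)sin(5t) - C_2e^(2t)cos(5t), y(t) = -C_1e^(2t)sin(5t) + C_1e^(2t)cos(5t) + C_2e^(2t)sin(5t) + C_2e^(2t)cos(5t)

Coefficient matrix A = [[7, 5], [-10, -3]].
Characteristic polynomial det(A - λI) = λ^2 - 4λ + 29 = 0.
Eigenvalues λ = 2 ± 5i (complex conjugate pair).
For λ=2+5i: an eigenvector is (0,1) - i(1,-1) = (0 - i, 1 + i).
A real fundamental pair from Re and Im of e^((2+5i)t)v: X_1 = e^(2t)(cos(5t)·(0,1) + sin(5t)·(1,-1)), X_2 = e^(2t)(sin(5t)·(0,1) - cos(5t)·(1,-1)).
General solution: C_1X_1 + C_2X_2.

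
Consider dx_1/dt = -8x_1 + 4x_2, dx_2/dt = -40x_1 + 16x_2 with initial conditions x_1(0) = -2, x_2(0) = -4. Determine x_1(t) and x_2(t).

Coefficient matrix A = [[-8, 4], [-40, 16]].
Characteristic polynomial det(A - λI) = λ^2 - 8λ + 32 = 0.
Eigenvalues λ = 4 ± 4i (complex conjugate pair).
For λ=4+4i: an eigenvector is (0,-1) - i(-1,-3) = (0 + i, -1 + 3i).
A real fundamental pair from Re and Im of e^((4+4i)t)v: X_1 = e^(4t)(cos(4t)·(0,-1) + sin(4t)·(-1,-3)), X_2 = e^(4t)(sin(4t)·(0,-1) - cos(4t)·(-1,-3)).
General solution: K_1X_1 + K_2X_2.
Applying x_1(0)=-2, x_2(0)=-4 gives K_1=-2, K_2=-2.

x_1(t) = 2e^(4t)sin(4t) - 2e^(4t)cos(4t), x_2(t) = 8e^(4t)sin(4t) - 4e^(4t)cos(4t)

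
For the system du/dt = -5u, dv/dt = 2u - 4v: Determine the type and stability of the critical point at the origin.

stable node

A = [[-5,0],[2,-4]]; det(A-λI) = λ^2 + 9λ + 20.
λ = -5, -4: both negative.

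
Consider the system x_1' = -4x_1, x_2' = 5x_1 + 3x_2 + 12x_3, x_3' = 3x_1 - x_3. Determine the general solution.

x_1(t) = C_1e^(-4t), x_2(t) = C_1e^(-4t) - 3C_2e^(-t) + C_3e^(3t), x_3(t) = -C_1e^(-4t) + C_2e^(-t)

Coefficient matrix A = [[-4, 0, 0], [5, 3, 12], [3, 0, -1]].
det(A - λI) = 0 gives eigenvalues λ = -4, -1, 3.
For λ=-4: eigenvector (1,1,-1).
For λ=-1: eigenvector (0,-3,1).
For λ=3: eigenvector (0,1,0).
General solution: C_1e^(-4t)(1,1,-1) + C_2e^(-t)(0,-3,1) + C_3e^(3t)(0,1,0).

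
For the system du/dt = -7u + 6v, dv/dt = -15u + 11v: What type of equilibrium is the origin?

unstable spiral

A = [[-7,6],[-15,11]]; det(A-λI) = λ^2 - 4λ + 13.
λ = 2 ± 3i: positive real part.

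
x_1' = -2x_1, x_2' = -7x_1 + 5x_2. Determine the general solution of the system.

x_1(t) = -c_2e^(-2t), x_2(t) = c_1e^(5t) - c_2e^(-2t)

Coefficient matrix A = [[-2, 0], [-7, 5]].
Characteristic polynomial det(A - λI) = λ^2 - 3λ - 10 = 0.
Eigenvalues λ = 5, -2.
For λ=5: (A-λI) row 1 is [-7, 0], so an eigenvector is (0, 1).
For λ=-2: (A-λI) row 2 is [-7, 7], so an eigenvector is (-1, -1).
General solution: c_1e^(5t)(0,1) + c_2e^(-2t)(-1,-1).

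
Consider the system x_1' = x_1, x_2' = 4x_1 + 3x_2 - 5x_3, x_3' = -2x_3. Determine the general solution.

Coefficient matrix A = [[1, 0, 0], [4, 3, -5], [0, 0, -2]].
det(A - λI) = 0 gives eigenvalues λ = 1, -2, 3.
For λ=1: eigenvector (1,-2,0).
For λ=-2: eigenvector (0,1,1).
For λ=3: eigenvector (0,1,0).
General solution: C_1e^(t)(1,-2,0) + C_2e^(-2t)(0,1,1) + C_3e^(3t)(0,1,0).

x_1(t) = C_1e^(t), x_2(t) = -2C_1e^(t) + C_2e^(-2t) + C_3e^(3t), x_3(t) = C_2e^(-2t)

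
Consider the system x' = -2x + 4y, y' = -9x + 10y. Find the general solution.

x(t) = 2K_1e^(4t) + 2K_2te^(4t) - K_2e^(4t), y(t) = 3K_1e^(4t) + 3K_2te^(4t) - K_2e^(4t)

Coefficient matrix A = [[-2, 4], [-9, 10]].
Characteristic polynomial det(A - λI) = λ^2 - 8λ + 16 = 0.
Single eigenvalue λ = 4 with algebraic multiplicity 2.
Eigenvector v = (2,3); generalized eigenvector w with (A-λI)w=v is (-1,-1).
General solution: e^(4t)[K_1·v + K_2·(t·v + w)].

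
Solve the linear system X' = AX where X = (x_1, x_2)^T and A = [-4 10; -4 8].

Coefficient matrix A = [[-4, 10], [-4, 8]].
Characteristic polynomial det(A - λI) = λ^2 - 4λ + 8 = 0.
Eigenvalues λ = 2 ± 2i (complex conjugate pair).
For λ=2+2i: an eigenvector is (-2,-1) - i(1,1) = (-2 - i, -1 - i).
A real fundamental pair from Re and Im of e^((2+2i)t)v: X_1 = e^(2t)(cos(2t)·(-2,-1) + sin(2t)·(1,1)), X_2 = e^(2t)(sin(2t)·(-2,-1) - cos(2t)·(1,1)).
General solution: K_1X_1 + K_2X_2.

x_1(t) = K_1e^(2t)sin(2t) - 2K_1e^(2t)cos(2t) - 2K_2e^(2t)sin(2t) - K_2e^(2t)cos(2t), x_2(t) = K_1e^(2t)sin(2t) - K_1e^(2t)cos(2t) - K_2e^(2t)sin(2t) - K_2e^(2t)cos(2t)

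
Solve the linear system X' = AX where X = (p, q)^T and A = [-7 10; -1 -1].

p(t) = -3C_1e^(-4t)sin(t) + C_1e^(-4t)cos(t) + C_2e^(-4t)sin(t) + 3C_2e^(-4t)cos(t), q(t) = -C_1e^(-4t)sin(t) + C_2e^(-4t)cos(t)

Coefficient matrix A = [[-7, 10], [-1, -1]].
Characteristic polynomial det(A - λI) = λ^2 + 8λ + 17 = 0.
Eigenvalues λ = -4 ± i (complex conjugate pair).
For λ=-4+i: an eigenvector is (1,0) - i(-3,-1) = (1 + 3i, 0 + i).
A real fundamental pair from Re and Im of e^((-4+i)t)v: X_1 = e^(-4t)(cos(t)·(1,0) + sin(t)·(-3,-1)), X_2 = e^(-4t)(sin(t)·(1,0) - cos(t)·(-3,-1)).
General solution: C_1X_1 + C_2X_2.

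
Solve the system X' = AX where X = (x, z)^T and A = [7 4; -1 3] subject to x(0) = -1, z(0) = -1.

x(t) = -6te^(5t) - e^(5t), z(t) = 3te^(5t) - e^(5t)

Coefficient matrix A = [[7, 4], [-1, 3]].
Characteristic polynomial det(A - λI) = λ^2 - 10λ + 25 = 0.
Single eigenvalue λ = 5 with algebraic multiplicity 2.
Eigenvector v = (2,-1); generalized eigenvector w with (A-λI)w=v is (-3,2).
General solution: e^(5t)[c_1·v + c_2·(t·v + w)].
Applying x(0)=-1, z(0)=-1 gives c_1=-5, c_2=-3.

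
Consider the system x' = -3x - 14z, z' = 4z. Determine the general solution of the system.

Coefficient matrix A = [[-3, -14], [0, 4]].
Characteristic polynomial det(A - λI) = λ^2 - λ - 12 = 0.
Eigenvalues λ = 4, -3.
For λ=4: (A-λI) row 1 is [-7, -14], so an eigenvector is (2, -1).
For λ=-3: (A-λI) row 1 is [0, -14], so an eigenvector is (1, 0).
General solution: c_1e^(4t)(2,-1) + c_2e^(-3t)(1,0).

x(t) = 2c_1e^(4t) + c_2e^(-3t), z(t) = -c_1e^(4t)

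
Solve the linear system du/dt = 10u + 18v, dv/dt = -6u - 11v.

u(t) = 2K_1e^(t) - 3K_2e^(-2t), v(t) = -K_1e^(t) + 2K_2e^(-2t)

Coefficient matrix A = [[10, 18], [-6, -11]].
Characteristic polynomial det(A - λI) = λ^2 + λ - 2 = 0.
Eigenvalues λ = 1, -2.
For λ=1: (A-λI) row 1 is [9, 18], so an eigenvector is (2, -1).
For λ=-2: (A-λI) row 1 is [12, 18], so an eigenvector is (-3, 2).
General solution: K_1e^(t)(2,-1) + K_2e^(-2t)(-3,2).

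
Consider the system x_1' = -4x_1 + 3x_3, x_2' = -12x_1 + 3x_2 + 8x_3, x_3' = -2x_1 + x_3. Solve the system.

x_1(t) = c_1e^(-t) + 3c_3e^(-2t), x_2(t) = c_1e^(-t) + c_2e^(3t) + 4c_3e^(-2t), x_3(t) = c_1e^(-t) + 2c_3e^(-2t)

Coefficient matrix A = [[-4, 0, 3], [-12, 3, 8], [-2, 0, 1]].
det(A - λI) = 0 gives eigenvalues λ = -1, 3, -2.
For λ=-1: eigenvector (1,1,1).
For λ=3: eigenvector (0,1,0).
For λ=-2: eigenvector (3,4,2).
General solution: c_1e^(-t)(1,1,1) + c_2e^(3t)(0,1,0) + c_3e^(-2t)(3,4,2).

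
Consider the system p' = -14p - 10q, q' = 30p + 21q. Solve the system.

p(t) = -K_1e^(6t) - 2K_2e^(t), q(t) = 2K_1e^(6t) + 3K_2e^(t)

Coefficient matrix A = [[-14, -10], [30, 21]].
Characteristic polynomial det(A - λI) = λ^2 - 7λ + 6 = 0.
Eigenvalues λ = 6, 1.
For λ=6: (A-λI) row 1 is [-20, -10], so an eigenvector is (-1, 2).
For λ=1: (A-λI) row 1 is [-15, -10], so an eigenvector is (-2, 3).
General solution: K_1e^(6t)(-1,2) + K_2e^(t)(-2,3).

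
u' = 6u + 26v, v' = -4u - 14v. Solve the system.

u(t) = -3C_1e^(-4t)sin(2t) + 2C_1e^(-4t)cos(2t) + 2C_2e^(-4t)sin(2t) + 3C_2e^(-4t)cos(2t), v(t) = C_1e^(-4t)sin(2t) - C_1e^(-4t)cos(2t) - C_2e^(-4t)sin(2t) - C_2e^(-4t)cos(2t)

Coefficient matrix A = [[6, 26], [-4, -14]].
Characteristic polynomial det(A - λI) = λ^2 + 8λ + 20 = 0.
Eigenvalues λ = -4 ± 2i (complex conjugate pair).
For λ=-4+2i: an eigenvector is (2,-1) - i(-3,1) = (2 + 3i, -1 - i).
A real fundamental pair from Re and Im of e^((-4+2i)t)v: X_1 = e^(-4t)(cos(2t)·(2,-1) + sin(2t)·(-3,1)), X_2 = e^(-4t)(sin(2t)·(2,-1) - cos(2t)·(-3,1)).
General solution: C_1X_1 + C_2X_2.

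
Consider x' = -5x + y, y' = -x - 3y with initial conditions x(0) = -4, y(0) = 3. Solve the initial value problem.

Coefficient matrix A = [[-5, 1], [-1, -3]].
Characteristic polynomial det(A - λI) = λ^2 + 8λ + 16 = 0.
Single eigenvalue λ = -4 with algebraic multiplicity 2.
Eigenvector v = (1,1); generalized eigenvector w with (A-λI)w=v is (-2,-1).
General solution: e^(-4t)[c_1·v + c_2·(t·v + w)].
Applying x(0)=-4, y(0)=3 gives c_1=10, c_2=7.

x(t) = 7te^(-4t) - 4e^(-4t), y(t) = 7te^(-4t) + 3e^(-4t)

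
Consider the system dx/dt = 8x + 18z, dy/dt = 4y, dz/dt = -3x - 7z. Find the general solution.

x(t) = 3C_1e^(2t) - 2C_3e^(-t), y(t) = C_2e^(4t), z(t) = -C_1e^(2t) + C_3e^(-t)

Coefficient matrix A = [[8, 0, 18], [0, 4, 0], [-3, 0, -7]].
det(A - λI) = 0 gives eigenvalues λ = 2, 4, -1.
For λ=2: eigenvector (3,0,-1).
For λ=4: eigenvector (0,1,0).
For λ=-1: eigenvector (-2,0,1).
General solution: C_1e^(2t)(3,0,-1) + C_2e^(4t)(0,1,0) + C_3e^(-t)(-2,0,1).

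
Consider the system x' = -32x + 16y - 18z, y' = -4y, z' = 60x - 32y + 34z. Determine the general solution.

x(t) = C_1e^(4t) + 3C_2e^(-2t) - 2C_3e^(-4t), y(t) = C_3e^(-4t), z(t) = -2C_1e^(4t) - 5C_2e^(-2t) + 4C_3e^(-4t)

Coefficient matrix A = [[-32, 16, -18], [0, -4, 0], [60, -32, 34]].
det(A - λI) = 0 gives eigenvalues λ = 4, -2, -4.
For λ=4: eigenvector (1,0,-2).
For λ=-2: eigenvector (3,0,-5).
For λ=-4: eigenvector (-2,1,4).
General solution: C_1e^(4t)(1,0,-2) + C_2e^(-2t)(3,0,-5) + C_3e^(-4t)(-2,1,4).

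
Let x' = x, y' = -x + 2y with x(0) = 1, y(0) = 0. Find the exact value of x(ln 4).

A = [[1,0],[-1,2]]; eigenvalues λ = 1, 2.
Eigenvectors: (-1,-1) for λ=1, (0,1) for λ=2.
From the initial condition, c_1 = -1, c_2 = -1.
x(ln 4) = (-1)(4^1)(-1) + (-1)(4^2)(0) = 4.

4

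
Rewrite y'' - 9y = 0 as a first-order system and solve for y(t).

Let x_1 = y, x_2 = y'. Then x_1' = x_2 and x_2' = 9x_1.
A = [[0,1],[9,0]]; det(A-λI) = λ^2 - 9.
Eigenvalues λ = 3, -3 with eigenvectors (1,3), (1,-3).

y(t) = c_1e^(3t) + c_2e^(-3t)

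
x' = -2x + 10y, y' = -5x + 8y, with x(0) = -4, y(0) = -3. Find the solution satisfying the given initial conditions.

Coefficient matrix A = [[-2, 10], [-5, 8]].
Characteristic polynomial det(A - λI) = λ^2 - 6λ + 34 = 0.
Eigenvalues λ = 3 ± 5i (complex conjugate pair).
For λ=3+5i: an eigenvector is (1,0) - i(-1,-1) = (1 + i, 0 + i).
A real fundamental pair from Re and Im of e^((3+5i)t)v: X_1 = e^(3t)(cos(5t)·(1,0) + sin(5t)·(-1,-1)), X_2 = e^(3t)(sin(5t)·(1,0) - cos(5t)·(-1,-1)).
General solution: C_1X_1 + C_2X_2.
Applying x(0)=-4, y(0)=-3 gives C_1=-1, C_2=-3.

x(t) = -2e^(3t)sin(5t) - 4e^(3t)cos(5t), y(t) = e^(3t)sin(5t) - 3e^(3t)cos(5t)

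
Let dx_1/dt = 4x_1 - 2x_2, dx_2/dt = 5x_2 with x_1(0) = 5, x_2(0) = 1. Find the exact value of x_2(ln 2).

32

A = [[4,-2],[0,5]]; eigenvalues λ = 4, 5.
Eigenvectors: (1,0) for λ=4, (-2,1) for λ=5.
From the initial condition, c_1 = 7, c_2 = 1.
x_2(ln 2) = (7)(2^4)(0) + (1)(2^5)(1) = 32.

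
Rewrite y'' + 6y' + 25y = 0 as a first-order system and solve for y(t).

y(t) = c_1e^(-3t)cos(4t) + c_2e^(-3t)sin(4t)

Let x_1 = y, x_2 = y'. Then x_1' = x_2 and x_2' = -25x_1 - 6x_2.
A = [[0,1],[-25,-6]]; det(A-λI) = λ^2 + 6λ + 25.
Eigenvalues λ = -3 ± 4i.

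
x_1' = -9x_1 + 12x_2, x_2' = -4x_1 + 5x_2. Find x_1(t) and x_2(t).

x_1(t) = -2C_1e^(-3t) - 3C_2e^(-t), x_2(t) = -C_1e^(-3t) - 2C_2e^(-t)

Coefficient matrix A = [[-9, 12], [-4, 5]].
Characteristic polynomial det(A - λI) = λ^2 + 4λ + 3 = 0.
Eigenvalues λ = -3, -1.
For λ=-3: (A-λI) row 1 is [-6, 12], so an eigenvector is (-2, -1).
For λ=-1: (A-λI) row 1 is [-8, 12], so an eigenvector is (-3, -2).
General solution: C_1e^(-3t)(-2,-1) + C_2e^(-t)(-3,-2).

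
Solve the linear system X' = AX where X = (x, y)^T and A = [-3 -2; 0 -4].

x(t) = c_1e^(-3t) - 2c_2e^(-4t), y(t) = -c_2e^(-4t)

Coefficient matrix A = [[-3, -2], [0, -4]].
Characteristic polynomial det(A - λI) = λ^2 + 7λ + 12 = 0.
Eigenvalues λ = -3, -4.
For λ=-3: (A-λI) row 1 is [0, -2], so an eigenvector is (1, 0).
For λ=-4: (A-λI) row 1 is [1, -2], so an eigenvector is (-2, -1).
General solution: c_1e^(-3t)(1,0) + c_2e^(-4t)(-2,-1).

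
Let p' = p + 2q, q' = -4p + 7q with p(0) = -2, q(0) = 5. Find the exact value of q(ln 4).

A = [[1,2],[-4,7]]; eigenvalues λ = 5, 3.
Eigenvectors: (-1,-2) for λ=5, (-1,-1) for λ=3.
From the initial condition, c_1 = -7, c_2 = 9.
q(ln 4) = (-7)(4^5)(-2) + (9)(4^3)(-1) = 13760.

13760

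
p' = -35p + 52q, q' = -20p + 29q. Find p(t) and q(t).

Coefficient matrix A = [[-35, 52], [-20, 29]].
Characteristic polynomial det(A - λI) = λ^2 + 6λ + 25 = 0.
Eigenvalues λ = -3 ± 4i (complex conjugate pair).
For λ=-3+4i: an eigenvector is (2,1) - i(-3,-2) = (2 + 3i, 1 + 2i).
A real fundamental pair from Re and Im of e^((-3+4i)t)v: X_1 = e^(-3t)(cos(4t)·(2,1) + sin(4t)·(-3,-2)), X_2 = e^(-3t)(sin(4t)·(2,1) - cos(4t)·(-3,-2)).
General solution: K_1X_1 + K_2X_2.

p(t) = -3K_1e^(-3t)sin(4t) + 2K_1e^(-3t)cos(4t) + 2K_2e^(-3t)sin(4t) + 3K_2e^(-3t)cos(4t), q(t) = -2K_1e^(-3t)sin(4t) + K_1e^(-3t)cos(4t) + K_2e^(-3t)sin(4t) + 2K_2e^(-3t)cos(4t)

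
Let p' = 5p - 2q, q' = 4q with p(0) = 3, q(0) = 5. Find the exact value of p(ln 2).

A = [[5,-2],[0,4]]; eigenvalues λ = 5, 4.
Eigenvectors: (1,0) for λ=5, (-2,-1) for λ=4.
From the initial condition, c_1 = -7, c_2 = -5.
p(ln 2) = (-7)(2^5)(1) + (-5)(2^4)(-2) = -64.

-64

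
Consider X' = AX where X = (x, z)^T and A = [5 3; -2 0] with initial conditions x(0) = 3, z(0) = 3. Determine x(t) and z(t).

Coefficient matrix A = [[5, 3], [-2, 0]].
Characteristic polynomial det(A - λI) = λ^2 - 5λ + 6 = 0.
Eigenvalues λ = 2, 3.
For λ=2: (A-λI) row 1 is [3, 3], so an eigenvector is (-1, 1).
For λ=3: (A-λI) row 1 is [2, 3], so an eigenvector is (-3, 2).
General solution: c_1e^(2t)(-1,1) + c_2e^(3t)(-3,2).
Applying x(0)=3, z(0)=3 gives c_1=15, c_2=-6.

x(t) = 18e^(3t) - 15e^(2t), z(t) = -12e^(3t) + 15e^(2t)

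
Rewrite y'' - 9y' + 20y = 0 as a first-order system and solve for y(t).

Let x_1 = y, x_2 = y'. Then x_1' = x_2 and x_2' = -20x_1 + 9x_2.
A = [[0,1],[-20,9]]; det(A-λI) = λ^2 - 9λ + 20.
Eigenvalues λ = 4, 5 with eigenvectors (1,4), (1,5).

y(t) = C_1e^(4t) + C_2e^(5t)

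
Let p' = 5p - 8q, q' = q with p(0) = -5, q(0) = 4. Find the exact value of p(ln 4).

A = [[5,-8],[0,1]]; eigenvalues λ = 5, 1.
Eigenvectors: (-1,0) for λ=5, (2,1) for λ=1.
From the initial condition, c_1 = 13, c_2 = 4.
p(ln 4) = (13)(4^5)(-1) + (4)(4^1)(2) = -13280.

-13280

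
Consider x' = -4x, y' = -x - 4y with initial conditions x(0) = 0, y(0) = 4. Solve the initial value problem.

Coefficient matrix A = [[-4, 0], [-1, -4]].
Characteristic polynomial det(A - λI) = λ^2 + 8λ + 16 = 0.
Single eigenvalue λ = -4 with algebraic multiplicity 2.
Eigenvector v = (0,1); generalized eigenvector w with (A-λI)w=v is (-1,-1).
General solution: e^(-4t)[c_1·v + c_2·(t·v + w)].
Applying x(0)=0, y(0)=4 gives c_1=4, c_2=0.

x(t) = 0, y(t) = 4e^(-4t)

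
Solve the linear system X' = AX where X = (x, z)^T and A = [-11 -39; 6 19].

Coefficient matrix A = [[-11, -39], [6, 19]].
Characteristic polynomial det(A - λI) = λ^2 - 8λ + 25 = 0.
Eigenvalues λ = 4 ± 3i (complex conjugate pair).
For λ=4+3i: an eigenvector is (-2,1) - i(-3,1) = (-2 + 3i, 1 - i).
A real fundamental pair from Re and Im of e^((4+3i)t)v: X_1 = e^(4t)(cos(3t)·(-2,1) + sin(3t)·(-3,1)), X_2 = e^(4t)(sin(3t)·(-2,1) - cos(3t)·(-3,1)).
General solution: K_1X_1 + K_2X_2.

x(t) = -3K_1e^(4t)sin(3t) - 2K_1e^(4t)cos(3t) - 2K_2e^(4t)sin(3t) + 3K_2e^(4t)cos(3t), z(t) = K_1e^(4t)sin(3t) + K_1e^(4t)cos(3t) + K_2e^(4t)sin(3t) - K_2e^(4t)cos(3t)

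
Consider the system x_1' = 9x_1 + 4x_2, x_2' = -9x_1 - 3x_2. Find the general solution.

Coefficient matrix A = [[9, 4], [-9, -3]].
Characteristic polynomial det(A - λI) = λ^2 - 6λ + 9 = 0.
Single eigenvalue λ = 3 with algebraic multiplicity 2.
Eigenvector v = (-2,3); generalized eigenvector w with (A-λI)w=v is (1,-2).
General solution: e^(3t)[C_1·v + C_2·(t·v + w)].

x_1(t) = -2C_1e^(3t) - 2C_2te^(3t) + C_2e^(3t), x_2(t) = 3C_1e^(3t) + 3C_2te^(3t) - 2C_2e^(3t)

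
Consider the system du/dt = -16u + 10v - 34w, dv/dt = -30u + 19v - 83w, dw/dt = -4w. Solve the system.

Coefficient matrix A = [[-16, 10, -34], [-30, 19, -83], [0, 0, -4]].
det(A - λI) = 0 gives eigenvalues λ = 4, -1, -4.
For λ=4: eigenvector (1,2,0).
For λ=-1: eigenvector (-2,-3,0).
For λ=-4: eigenvector (-2,1,1).
General solution: C_1e^(4t)(1,2,0) + C_2e^(-t)(-2,-3,0) + C_3e^(-4t)(-2,1,1).

u(t) = C_1e^(4t) - 2C_2e^(-t) - 2C_3e^(-4t), v(t) = 2C_1e^(4t) - 3C_2e^(-t) + C_3e^(-4t), w(t) = C_3e^(-4t)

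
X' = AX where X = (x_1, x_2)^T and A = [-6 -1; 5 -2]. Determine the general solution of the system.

Coefficient matrix A = [[-6, -1], [5, -2]].
Characteristic polynomial det(A - λI) = λ^2 + 8λ + 17 = 0.
Eigenvalues λ = -4 ± i (complex conjugate pair).
For λ=-4+i: an eigenvector is (1,-2) - i(0,1) = (1, -2 - i).
A real fundamental pair from Re and Im of e^((-4+i)t)v: X_1 = e^(-4t)(cos(t)·(1,-2) + sin(t)·(0,1)), X_2 = e^(-4t)(sin(t)·(1,-2) - cos(t)·(0,1)).
General solution: K_1X_1 + K_2X_2.

x_1(t) = K_1e^(-4t)cos(t) + K_2e^(-4t)sin(t), x_2(t) = K_1e^(-4t)sin(t) - 2K_1e^(-4t)cos(t) - 2K_2e^(-4t)sin(t) - K_2e^(-4t)cos(t)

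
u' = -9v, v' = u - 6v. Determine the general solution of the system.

Coefficient matrix A = [[0, -9], [1, -6]].
Characteristic polynomial det(A - λI) = λ^2 + 6λ + 9 = 0.
Single eigenvalue λ = -3 with algebraic multiplicity 2.
Eigenvector v = (3,1); generalized eigenvector w with (A-λI)w=v is (-2,-1).
General solution: e^(-3t)[C_1·v + C_2·(t·v + w)].

u(t) = 3C_1e^(-3t) + 3C_2te^(-3t) - 2C_2e^(-3t), v(t) = C_1e^(-3t) + C_2te^(-3t) - C_2e^(-3t)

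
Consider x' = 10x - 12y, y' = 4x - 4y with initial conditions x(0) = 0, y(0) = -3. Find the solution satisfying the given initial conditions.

Coefficient matrix A = [[10, -12], [4, -4]].
Characteristic polynomial det(A - λI) = λ^2 - 6λ + 8 = 0.
Eigenvalues λ = 2, 4.
For λ=2: (A-λI) row 1 is [8, -12], so an eigenvector is (-3, -2).
For λ=4: (A-λI) row 1 is [6, -12], so an eigenvector is (-2, -1).
General solution: C_1e^(2t)(-3,-2) + C_2e^(4t)(-2,-1).
Applying x(0)=0, y(0)=-3 gives C_1=6, C_2=-9.

x(t) = 18e^(4t) - 18e^(2t), y(t) = 9e^(4t) - 12e^(2t)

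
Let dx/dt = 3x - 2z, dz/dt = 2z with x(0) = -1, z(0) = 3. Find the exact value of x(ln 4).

A = [[3,-2],[0,2]]; eigenvalues λ = 3, 2.
Eigenvectors: (1,0) for λ=3, (2,1) for λ=2.
From the initial condition, c_1 = -7, c_2 = 3.
x(ln 4) = (-7)(4^3)(1) + (3)(4^2)(2) = -352.

-352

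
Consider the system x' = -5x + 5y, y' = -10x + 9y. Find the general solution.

Coefficient matrix A = [[-5, 5], [-10, 9]].
Characteristic polynomial det(A - λI) = λ^2 - 4λ + 5 = 0.
Eigenvalues λ = 2 ± i (complex conjugate pair).
For λ=2+i: an eigenvector is (-2,-3) - i(-1,-1) = (-2 + i, -3 + i).
A real fundamental pair from Re and Im of e^((2+i)t)v: X_1 = e^(2t)(cos(t)·(-2,-3) + sin(t)·(-1,-1)), X_2 = e^(2t)(sin(t)·(-2,-3) - cos(t)·(-1,-1)).
General solution: K_1X_1 + K_2X_2.

x(t) = -K_1e^(2t)sin(t) - 2K_1e^(2t)cos(t) - 2K_2e^(2t)sin(t) + K_2e^(2t)cos(t), y(t) = -K_1e^(2t)sin(t) - 3K_1e^(2t)cos(t) - 3K_2e^(2t)sin(t) + K_2e^(2t)cos(t)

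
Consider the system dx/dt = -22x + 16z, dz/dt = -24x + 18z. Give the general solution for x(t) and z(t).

Coefficient matrix A = [[-22, 16], [-24, 18]].
Characteristic polynomial det(A - λI) = λ^2 + 4λ - 12 = 0.
Eigenvalues λ = -6, 2.
For λ=-6: (A-λI) row 1 is [-16, 16], so an eigenvector is (1, 1).
For λ=2: (A-λI) row 1 is [-24, 16], so an eigenvector is (2, 3).
General solution: K_1e^(-6t)(1,1) + K_2e^(2t)(2,3).

x(t) = K_1e^(-6t) + 2K_2e^(2t), z(t) = K_1e^(-6t) + 3K_2e^(2t)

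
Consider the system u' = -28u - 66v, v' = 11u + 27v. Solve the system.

u(t) = 2K_1e^(5t) + 3K_2e^(-6t), v(t) = -K_1e^(5t) - K_2e^(-6t)

Coefficient matrix A = [[-28, -66], [11, 27]].
Characteristic polynomial det(A - λI) = λ^2 + λ - 30 = 0.
Eigenvalues λ = 5, -6.
For λ=5: (A-λI) row 1 is [-33, -66], so an eigenvector is (2, -1).
For λ=-6: (A-λI) row 1 is [-22, -66], so an eigenvector is (3, -1).
General solution: K_1e^(5t)(2,-1) + K_2e^(-6t)(3,-1).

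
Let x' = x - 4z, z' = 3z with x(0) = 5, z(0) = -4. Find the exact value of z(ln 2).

-32

A = [[1,-4],[0,3]]; eigenvalues λ = 1, 3.
Eigenvectors: (1,0) for λ=1, (2,-1) for λ=3.
From the initial condition, c_1 = -3, c_2 = 4.
z(ln 2) = (-3)(2^1)(0) + (4)(2^3)(-1) = -32.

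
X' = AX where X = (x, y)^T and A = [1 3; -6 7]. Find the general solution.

Coefficient matrix A = [[1, 3], [-6, 7]].
Characteristic polynomial det(A - λI) = λ^2 - 8λ + 25 = 0.
Eigenvalues λ = 4 ± 3i (complex conjugate pair).
For λ=4+3i: an eigenvector is (1,1) - i(0,-1) = (1, 1 + i).
A real fundamental pair from Re and Im of e^((4+3i)t)v: X_1 = e^(4t)(cos(3t)·(1,1) + sin(3t)·(0,-1)), X_2 = e^(4t)(sin(3t)·(1,1) - cos(3t)·(0,-1)).
General solution: K_1X_1 + K_2X_2.

x(t) = K_1e^(4t)cos(3t) + K_2e^(4t)sin(3t), y(t) = -K_1e^(4t)sin(3t) + K_1e^(4t)cos(3t) + K_2e^(4t)sin(3t) + K_2e^(4t)cos(3t)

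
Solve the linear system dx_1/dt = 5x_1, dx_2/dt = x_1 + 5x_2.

x_1(t) = c_2e^(5t), x_2(t) = c_1e^(5t) + c_2te^(5t) - 2c_2e^(5t)

Coefficient matrix A = [[5, 0], [1, 5]].
Characteristic polynomial det(A - λI) = λ^2 - 10λ + 25 = 0.
Single eigenvalue λ = 5 with algebraic multiplicity 2.
Eigenvector v = (0,1); generalized eigenvector w with (A-λI)w=v is (1,-2).
General solution: e^(5t)[c_1·v + c_2·(t·v + w)].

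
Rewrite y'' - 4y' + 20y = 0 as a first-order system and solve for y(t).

Let x_1 = y, x_2 = y'. Then x_1' = x_2 and x_2' = -20x_1 + 4x_2.
A = [[0,1],[-20,4]]; det(A-λI) = λ^2 - 4λ + 20.
Eigenvalues λ = 2 ± 4i.

y(t) = K_1e^(2t)cos(4t) + K_2e^(2t)sin(4t)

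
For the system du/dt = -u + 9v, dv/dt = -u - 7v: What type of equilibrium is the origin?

A = [[-1,9],[-1,-7]]; det(A-λI) = λ^2 + 8λ + 16.
repeated λ = -4 with a single eigenvector.

stable improper node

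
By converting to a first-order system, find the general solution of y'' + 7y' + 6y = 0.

y(t) = c_1e^(-6t) + c_2e^(-t)

Let x_1 = y, x_2 = y'. Then x_1' = x_2 and x_2' = -6x_1 - 7x_2.
A = [[0,1],[-6,-7]]; det(A-λI) = λ^2 + 7λ + 6.
Eigenvalues λ = -6, -1 with eigenvectors (1,-6), (1,-1).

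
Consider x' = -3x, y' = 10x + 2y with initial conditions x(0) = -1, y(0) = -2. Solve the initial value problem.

Coefficient matrix A = [[-3, 0], [10, 2]].
Characteristic polynomial det(A - λI) = λ^2 + λ - 6 = 0.
Eigenvalues λ = 2, -3.
For λ=2: (A-λI) row 1 is [-5, 0], so an eigenvector is (0, 1).
For λ=-3: (A-λI) row 2 is [10, 5], so an eigenvector is (-1, 2).
General solution: c_1e^(2t)(0,1) + c_2e^(-3t)(-1,2).
Applying x(0)=-1, y(0)=-2 gives c_1=-4, c_2=1.

x(t) = -e^(-3t), y(t) = -4e^(2t) + 2e^(-3t)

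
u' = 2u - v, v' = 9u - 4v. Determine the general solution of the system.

u(t) = c_1e^(-t) + c_2te^(-t), v(t) = 3c_1e^(-t) + 3c_2te^(-t) - c_2e^(-t)

Coefficient matrix A = [[2, -1], [9, -4]].
Characteristic polynomial det(A - λI) = λ^2 + 2λ + 1 = 0.
Single eigenvalue λ = -1 with algebraic multiplicity 2.
Eigenvector v = (1,3); generalized eigenvector w with (A-λI)w=v is (0,-1).
General solution: e^(-t)[c_1·v + c_2·(t·v + w)].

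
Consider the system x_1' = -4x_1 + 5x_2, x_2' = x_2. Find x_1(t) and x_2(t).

Coefficient matrix A = [[-4, 5], [0, 1]].
Characteristic polynomial det(A - λI) = λ^2 + 3λ - 4 = 0.
Eigenvalues λ = -4, 1.
For λ=-4: (A-λI) row 1 is [0, 5], so an eigenvector is (-1, 0).
For λ=1: (A-λI) row 1 is [-5, 5], so an eigenvector is (1, 1).
General solution: K_1e^(-4t)(-1,0) + K_2e^(t)(1,1).

x_1(t) = -K_1e^(-4t) + K_2e^(t), x_2(t) = K_2e^(t)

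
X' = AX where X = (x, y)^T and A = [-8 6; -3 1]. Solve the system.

Coefficient matrix A = [[-8, 6], [-3, 1]].
Characteristic polynomial det(A - λI) = λ^2 + 7λ + 10 = 0.
Eigenvalues λ = -2, -5.
For λ=-2: (A-λI) row 1 is [-6, 6], so an eigenvector is (1, 1).
For λ=-5: (A-λI) row 1 is [-3, 6], so an eigenvector is (-2, -1).
General solution: c_1e^(-2t)(1,1) + c_2e^(-5t)(-2,-1).

x(t) = c_1e^(-2t) - 2c_2e^(-5t), y(t) = c_1e^(-2t) - c_2e^(-5t)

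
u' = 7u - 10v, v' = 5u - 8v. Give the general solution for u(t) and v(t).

Coefficient matrix A = [[7, -10], [5, -8]].
Characteristic polynomial det(A - λI) = λ^2 + λ - 6 = 0.
Eigenvalues λ = -3, 2.
For λ=-3: (A-λI) row 1 is [10, -10], so an eigenvector is (-1, -1).
For λ=2: (A-λI) row 1 is [5, -10], so an eigenvector is (2, 1).
General solution: c_1e^(-3t)(-1,-1) + c_2e^(2t)(2,1).

u(t) = -c_1e^(-3t) + 2c_2e^(2t), v(t) = -c_1e^(-3t) + c_2e^(2t)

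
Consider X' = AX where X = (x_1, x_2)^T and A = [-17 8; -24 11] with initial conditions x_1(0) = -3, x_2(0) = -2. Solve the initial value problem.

Coefficient matrix A = [[-17, 8], [-24, 11]].
Characteristic polynomial det(A - λI) = λ^2 + 6λ + 5 = 0.
Eigenvalues λ = -5, -1.
For λ=-5: (A-λI) row 1 is [-12, 8], so an eigenvector is (2, 3).
For λ=-1: (A-λI) row 1 is [-16, 8], so an eigenvector is (1, 2).
General solution: c_1e^(-5t)(2,3) + c_2e^(-t)(1,2).
Applying x_1(0)=-3, x_2(0)=-2 gives c_1=-4, c_2=5.

x_1(t) = 5e^(-t) - 8e^(-5t), x_2(t) = 10e^(-t) - 12e^(-5t)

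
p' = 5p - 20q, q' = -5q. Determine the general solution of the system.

Coefficient matrix A = [[5, -20], [0, -5]].
Characteristic polynomial det(A - λI) = λ^2 - 25 = 0.
Eigenvalues λ = 5, -5.
For λ=5: (A-λI) row 1 is [0, -20], so an eigenvector is (1, 0).
For λ=-5: (A-λI) row 1 is [10, -20], so an eigenvector is (-2, -1).
General solution: K_1e^(5t)(1,0) + K_2e^(-5t)(-2,-1).

p(t) = K_1e^(5t) - 2K_2e^(-5t), q(t) = -K_2e^(-5t)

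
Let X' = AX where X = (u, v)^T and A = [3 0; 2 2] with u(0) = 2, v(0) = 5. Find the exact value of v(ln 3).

117

A = [[3,0],[2,2]]; eigenvalues λ = 3, 2.
Eigenvectors: (-1,-2) for λ=3, (0,1) for λ=2.
From the initial condition, c_1 = -2, c_2 = 1.
v(ln 3) = (-2)(3^3)(-2) + (1)(3^2)(1) = 117.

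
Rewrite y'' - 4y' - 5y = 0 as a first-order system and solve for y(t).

Let x_1 = y, x_2 = y'. Then x_1' = x_2 and x_2' = 5x_1 + 4x_2.
A = [[0,1],[5,4]]; det(A-λI) = λ^2 - 4λ - 5.
Eigenvalues λ = -1, 5 with eigenvectors (1,-1), (1,5).

y(t) = C_1e^(-t) + C_2e^(5t)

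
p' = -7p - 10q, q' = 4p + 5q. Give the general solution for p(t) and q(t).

Coefficient matrix A = [[-7, -10], [4, 5]].
Characteristic polynomial det(A - λI) = λ^2 + 2λ + 5 = 0.
Eigenvalues λ = -1 ± 2i (complex conjugate pair).
For λ=-1+2i: an eigenvector is (2,-1) - i(-1,1) = (2 + i, -1 - i).
A real fundamental pair from Re and Im of e^((-1+2i)t)v: X_1 = e^(-t)(cos(2t)·(2,-1) + sin(2t)·(-1,1)), X_2 = e^(-t)(sin(2t)·(2,-1) - cos(2t)·(-1,1)).
General solution: c_1X_1 + c_2X_2.

p(t) = -c_1e^(-t)sin(2t) + 2c_1e^(-t)cos(2t) + 2c_2e^(-t)sin(2t) + c_2e^(-t)cos(2t), q(t) = c_1e^(-t)sin(2t) - c_1e^(-t)cos(2t) - c_2e^(-t)sin(2t) - c_2e^(-t)cos(2t)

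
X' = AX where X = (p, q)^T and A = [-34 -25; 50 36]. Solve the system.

Coefficient matrix A = [[-34, -25], [50, 36]].
Characteristic polynomial det(A - λI) = λ^2 - 2λ + 26 = 0.
Eigenvalues λ = 1 ± 5i (complex conjugate pair).
For λ=1+5i: an eigenvector is (-1,1) - i(2,-3) = (-1 - 2i, 1 + 3i).
A real fundamental pair from Re and Im of e^((1+5i)t)v: X_1 = e^(t)(cos(5t)·(-1,1) + sin(5t)·(2,-3)), X_2 = e^(t)(sin(5t)·(-1,1) - cos(5t)·(2,-3)).
General solution: c_1X_1 + c_2X_2.

p(t) = 2c_1e^(t)sin(5t) - c_1e^(t)cos(5t) - c_2e^(t)sin(5t) - 2c_2e^(t)cos(5t), q(t) = -3c_1e^(t)sin(5t) + c_1e^(t)cos(5t) + c_2e^(t)sin(5t) + 3c_2e^(t)cos(5t)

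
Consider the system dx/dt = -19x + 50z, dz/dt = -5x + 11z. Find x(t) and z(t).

x(t) = K_1e^(-4t)sin(5t) + 3K_1e^(-4t)cos(5t) + 3K_2e^(-4t)sin(5t) - K_2e^(-4t)cos(5t), z(t) = K_1e^(-4t)cos(5t) + K_2e^(-4t)sin(5t)

Coefficient matrix A = [[-19, 50], [-5, 11]].
Characteristic polynomial det(A - λI) = λ^2 + 8λ + 41 = 0.
Eigenvalues λ = -4 ± 5i (complex conjugate pair).
For λ=-4+5i: an eigenvector is (3,1) - i(1,0) = (3 - i, 1).
A real fundamental pair from Re and Im of e^((-4+5i)t)v: X_1 = e^(-4t)(cos(5t)·(3,1) + sin(5t)·(1,0)), X_2 = e^(-4t)(sin(5t)·(3,1) - cos(5t)·(1,0)).
General solution: K_1X_1 + K_2X_2.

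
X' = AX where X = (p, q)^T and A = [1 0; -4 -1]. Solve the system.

Coefficient matrix A = [[1, 0], [-4, -1]].
Characteristic polynomial det(A - λI) = λ^2 - 1 = 0.
Eigenvalues λ = 1, -1.
For λ=1: (A-λI) row 2 is [-4, -2], so an eigenvector is (-1, 2).
For λ=-1: (A-λI) row 1 is [2, 0], so an eigenvector is (0, 1).
General solution: K_1e^(t)(-1,2) + K_2e^(-t)(0,1).

p(t) = -K_1e^(t), q(t) = 2K_1e^(t) + K_2e^(-t)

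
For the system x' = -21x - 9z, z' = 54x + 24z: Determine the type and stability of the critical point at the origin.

saddle

A = [[-21,-9],[54,24]]; det(A-λI) = λ^2 - 3λ - 18.
λ = 6, -3: opposite signs.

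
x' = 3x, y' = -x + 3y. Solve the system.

x(t) = -C_2e^(3t), y(t) = C_1e^(3t) + C_2te^(3t) - C_2e^(3t)

Coefficient matrix A = [[3, 0], [-1, 3]].
Characteristic polynomial det(A - λI) = λ^2 - 6λ + 9 = 0.
Single eigenvalue λ = 3 with algebraic multiplicity 2.
Eigenvector v = (0,1); generalized eigenvector w with (A-λI)w=v is (-1,-1).
General solution: e^(3t)[C_1·v + C_2·(t·v + w)].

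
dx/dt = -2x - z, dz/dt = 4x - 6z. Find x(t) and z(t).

Coefficient matrix A = [[-2, -1], [4, -6]].
Characteristic polynomial det(A - λI) = λ^2 + 8λ + 16 = 0.
Single eigenvalue λ = -4 with algebraic multiplicity 2.
Eigenvector v = (-1,-2); generalized eigenvector w with (A-λI)w=v is (1,3).
General solution: e^(-4t)[c_1·v + c_2·(t·v + w)].

x(t) = -c_1e^(-4t) - c_2te^(-4t) + c_2e^(-4t), z(t) = -2c_1e^(-4t) - 2c_2te^(-4t) + 3c_2e^(-4t)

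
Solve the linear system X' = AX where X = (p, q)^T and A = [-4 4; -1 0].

Coefficient matrix A = [[-4, 4], [-1, 0]].
Characteristic polynomial det(A - λI) = λ^2 + 4λ + 4 = 0.
Single eigenvalue λ = -2 with algebraic multiplicity 2.
Eigenvector v = (2,1); generalized eigenvector w with (A-λI)w=v is (1,1).
General solution: e^(-2t)[C_1·v + C_2·(t·v + w)].

p(t) = 2C_1e^(-2t) + 2C_2te^(-2t) + C_2e^(-2t), q(t) = C_1e^(-2t) + C_2te^(-2t) + C_2e^(-2t)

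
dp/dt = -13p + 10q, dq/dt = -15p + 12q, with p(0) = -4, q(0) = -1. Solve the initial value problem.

p(t) = 6e^(2t) - 10e^(-3t), q(t) = 9e^(2t) - 10e^(-3t)

Coefficient matrix A = [[-13, 10], [-15, 12]].
Characteristic polynomial det(A - λI) = λ^2 + λ - 6 = 0.
Eigenvalues λ = 2, -3.
For λ=2: (A-λI) row 1 is [-15, 10], so an eigenvector is (-2, -3).
For λ=-3: (A-λI) row 1 is [-10, 10], so an eigenvector is (-1, -1).
General solution: c_1e^(2t)(-2,-3) + c_2e^(-3t)(-1,-1).
Applying p(0)=-4, q(0)=-1 gives c_1=-3, c_2=10.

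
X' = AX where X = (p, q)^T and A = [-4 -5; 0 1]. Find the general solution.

Coefficient matrix A = [[-4, -5], [0, 1]].
Characteristic polynomial det(A - λI) = λ^2 + 3λ - 4 = 0.
Eigenvalues λ = -4, 1.
For λ=-4: (A-λI) row 1 is [0, -5], so an eigenvector is (1, 0).
For λ=1: (A-λI) row 1 is [-5, -5], so an eigenvector is (-1, 1).
General solution: c_1e^(-4t)(1,0) + c_2e^(t)(-1,1).

p(t) = c_1e^(-4t) - c_2e^(t), q(t) = c_2e^(t)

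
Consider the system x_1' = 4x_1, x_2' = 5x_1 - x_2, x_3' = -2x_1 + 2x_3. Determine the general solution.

x_1(t) = K_1e^(4t), x_2(t) = K_1e^(4t) + K_2e^(-t), x_3(t) = -K_1e^(4t) + K_3e^(2t)

Coefficient matrix A = [[4, 0, 0], [5, -1, 0], [-2, 0, 2]].
det(A - λI) = 0 gives eigenvalues λ = 4, -1, 2.
For λ=4: eigenvector (1,1,-1).
For λ=-1: eigenvector (0,1,0).
For λ=2: eigenvector (0,0,1).
General solution: K_1e^(4t)(1,1,-1) + K_2e^(-t)(0,1,0) + K_3e^(2t)(0,0,1).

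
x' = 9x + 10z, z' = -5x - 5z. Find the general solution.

Coefficient matrix A = [[9, 10], [-5, -5]].
Characteristic polynomial det(A - λI) = λ^2 - 4λ + 5 = 0.
Eigenvalues λ = 2 ± i (complex conjugate pair).
For λ=2+i: an eigenvector is (1,-1) - i(-3,2) = (1 + 3i, -1 - 2i).
A real fundamental pair from Re and Im of e^((2+i)t)v: X_1 = e^(2t)(cos(t)·(1,-1) + sin(t)·(-3,2)), X_2 = e^(2t)(sin(t)·(1,-1) - cos(t)·(-3,2)).
General solution: C_1X_1 + C_2X_2.

x(t) = -3C_1e^(2t)sin(t) + C_1e^(2t)cos(t) + C_2e^(2t)sin(t) + 3C_2e^(2t)cos(t), z(t) = 2C_1e^(2t)sin(t) - C_1e^(2t)cos(t) - C_2e^(2t)sin(t) - 2C_2e^(2t)cos(t)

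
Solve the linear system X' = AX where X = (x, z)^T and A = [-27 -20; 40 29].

x(t) = 2C_1e^(t)sin(4t) - C_1e^(t)cos(4t) - C_2e^(t)sin(4t) - 2C_2e^(t)cos(4t), z(t) = -3C_1e^(t)sin(4t) + C_1e^(t)cos(4t) + C_2e^(t)sin(4t) + 3C_2e^(t)cos(4t)

Coefficient matrix A = [[-27, -20], [40, 29]].
Characteristic polynomial det(A - λI) = λ^2 - 2λ + 17 = 0.
Eigenvalues λ = 1 ± 4i (complex conjugate pair).
For λ=1+4i: an eigenvector is (-1,1) - i(2,-3) = (-1 - 2i, 1 + 3i).
A real fundamental pair from Re and Im of e^((1+4i)t)v: X_1 = e^(t)(cos(4t)·(-1,1) + sin(4t)·(2,-3)), X_2 = e^(t)(sin(4t)·(-1,1) - cos(4t)·(2,-3)).
General solution: C_1X_1 + C_2X_2.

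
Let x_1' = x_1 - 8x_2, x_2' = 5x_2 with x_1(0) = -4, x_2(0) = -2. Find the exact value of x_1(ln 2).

112

A = [[1,-8],[0,5]]; eigenvalues λ = 5, 1.
Eigenvectors: (2,-1) for λ=5, (1,0) for λ=1.
From the initial condition, c_1 = 2, c_2 = -8.
x_1(ln 2) = (2)(2^5)(2) + (-8)(2^1)(1) = 112.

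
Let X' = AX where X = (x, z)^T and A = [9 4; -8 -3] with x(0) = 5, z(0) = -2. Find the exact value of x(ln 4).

A = [[9,4],[-8,-3]]; eigenvalues λ = 1, 5.
Eigenvectors: (1,-2) for λ=1, (-1,1) for λ=5.
From the initial condition, c_1 = -3, c_2 = -8.
x(ln 4) = (-3)(4^1)(1) + (-8)(4^5)(-1) = 8180.

8180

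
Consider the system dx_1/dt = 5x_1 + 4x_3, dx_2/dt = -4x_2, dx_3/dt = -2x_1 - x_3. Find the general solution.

x_1(t) = -C_2e^(t) - 2C_3e^(3t), x_2(t) = C_1e^(-4t), x_3(t) = C_2e^(t) + C_3e^(3t)

Coefficient matrix A = [[5, 0, 4], [0, -4, 0], [-2, 0, -1]].
det(A - λI) = 0 gives eigenvalues λ = -4, 1, 3.
For λ=-4: eigenvector (0,1,0).
For λ=1: eigenvector (-1,0,1).
For λ=3: eigenvector (-2,0,1).
General solution: C_1e^(-4t)(0,1,0) + C_2e^(t)(-1,0,1) + C_3e^(3t)(-2,0,1).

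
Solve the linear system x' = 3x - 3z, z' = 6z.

x(t) = -c_1e^(6t) - c_2e^(3t), z(t) = c_1e^(6t)

Coefficient matrix A = [[3, -3], [0, 6]].
Characteristic polynomial det(A - λI) = λ^2 - 9λ + 18 = 0.
Eigenvalues λ = 6, 3.
For λ=6: (A-λI) row 1 is [-3, -3], so an eigenvector is (-1, 1).
For λ=3: (A-λI) row 1 is [0, -3], so an eigenvector is (-1, 0).
General solution: c_1e^(6t)(-1,1) + c_2e^(3t)(-1,0).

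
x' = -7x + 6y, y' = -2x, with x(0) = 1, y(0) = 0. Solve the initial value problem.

x(t) = -3e^(-3t) + 4e^(-4t), y(t) = -2e^(-3t) + 2e^(-4t)

Coefficient matrix A = [[-7, 6], [-2, 0]].
Characteristic polynomial det(A - λI) = λ^2 + 7λ + 12 = 0.
Eigenvalues λ = -3, -4.
For λ=-3: (A-λI) row 1 is [-4, 6], so an eigenvector is (3, 2).
For λ=-4: (A-λI) row 1 is [-3, 6], so an eigenvector is (-2, -1).
General solution: c_1e^(-3t)(3,2) + c_2e^(-4t)(-2,-1).
Applying x(0)=1, y(0)=0 gives c_1=-1, c_2=-2.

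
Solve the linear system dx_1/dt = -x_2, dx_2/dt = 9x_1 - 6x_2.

x_1(t) = -c_1e^(-3t) - c_2te^(-3t), x_2(t) = -3c_1e^(-3t) - 3c_2te^(-3t) + c_2e^(-3t)

Coefficient matrix A = [[0, -1], [9, -6]].
Characteristic polynomial det(A - λI) = λ^2 + 6λ + 9 = 0.
Single eigenvalue λ = -3 with algebraic multiplicity 2.
Eigenvector v = (-1,-3); generalized eigenvector w with (A-λI)w=v is (0,1).
General solution: e^(-3t)[c_1·v + c_2·(t·v + w)].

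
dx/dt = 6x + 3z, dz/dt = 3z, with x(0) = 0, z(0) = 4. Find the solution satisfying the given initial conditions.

Coefficient matrix A = [[6, 3], [0, 3]].
Characteristic polynomial det(A - λI) = λ^2 - 9λ + 18 = 0.
Eigenvalues λ = 6, 3.
For λ=6: (A-λI) row 1 is [0, 3], so an eigenvector is (1, 0).
For λ=3: (A-λI) row 1 is [3, 3], so an eigenvector is (-1, 1).
General solution: K_1e^(6t)(1,0) + K_2e^(3t)(-1,1).
Applying x(0)=0, z(0)=4 gives K_1=4, K_2=4.

x(t) = 4e^(6t) - 4e^(3t), z(t) = 4e^(3t)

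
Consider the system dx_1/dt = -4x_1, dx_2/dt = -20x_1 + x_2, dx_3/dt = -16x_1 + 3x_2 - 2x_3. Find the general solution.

Coefficient matrix A = [[-4, 0, 0], [-20, 1, 0], [-16, 3, -2]].
det(A - λI) = 0 gives eigenvalues λ = 1, -2, -4.
For λ=1: eigenvector (0,1,1).
For λ=-2: eigenvector (0,0,-1).
For λ=-4: eigenvector (1,4,2).
General solution: C_1e^(t)(0,1,1) + C_2e^(-2t)(0,0,-1) + C_3e^(-4t)(1,4,2).

x_1(t) = C_3e^(-4t), x_2(t) = C_1e^(t) + 4C_3e^(-4t), x_3(t) = C_1e^(t) - C_2e^(-2t) + 2C_3e^(-4t)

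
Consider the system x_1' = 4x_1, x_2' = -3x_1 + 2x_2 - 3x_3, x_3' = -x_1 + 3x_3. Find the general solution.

Coefficient matrix A = [[4, 0, 0], [-3, 2, -3], [-1, 0, 3]].
det(A - λI) = 0 gives eigenvalues λ = 3, 2, 4.
For λ=3: eigenvector (0,-3,1).
For λ=2: eigenvector (0,1,0).
For λ=4: eigenvector (1,0,-1).
General solution: c_1e^(3t)(0,-3,1) + c_2e^(2t)(0,1,0) + c_3e^(4t)(1,0,-1).

x_1(t) = c_3e^(4t), x_2(t) = -3c_1e^(3t) + c_2e^(2t), x_3(t) = c_1e^(3t) - c_3e^(4t)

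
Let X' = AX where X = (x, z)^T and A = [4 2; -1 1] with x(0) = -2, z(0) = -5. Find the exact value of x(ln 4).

-704

A = [[4,2],[-1,1]]; eigenvalues λ = 2, 3.
Eigenvectors: (1,-1) for λ=2, (2,-1) for λ=3.
From the initial condition, c_1 = 12, c_2 = -7.
x(ln 4) = (12)(4^2)(1) + (-7)(4^3)(2) = -704.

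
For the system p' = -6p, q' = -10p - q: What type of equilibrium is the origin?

A = [[-6,0],[-10,-1]]; det(A-λI) = λ^2 + 7λ + 6.
λ = -1, -6: both negative.

stable node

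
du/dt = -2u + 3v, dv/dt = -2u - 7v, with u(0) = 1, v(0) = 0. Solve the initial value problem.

Coefficient matrix A = [[-2, 3], [-2, -7]].
Characteristic polynomial det(A - λI) = λ^2 + 9λ + 20 = 0.
Eigenvalues λ = -5, -4.
For λ=-5: (A-λI) row 1 is [3, 3], so an eigenvector is (1, -1).
For λ=-4: (A-λI) row 1 is [2, 3], so an eigenvector is (-3, 2).
General solution: C_1e^(-5t)(1,-1) + C_2e^(-4t)(-3,2).
Applying u(0)=1, v(0)=0 gives C_1=-2, C_2=-1.

u(t) = 3e^(-4t) - 2e^(-5t), v(t) = -2e^(-4t) + 2e^(-5t)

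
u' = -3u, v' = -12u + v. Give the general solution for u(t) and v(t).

u(t) = c_1e^(-3t), v(t) = 3c_1e^(-3t) + c_2e^(t)

Coefficient matrix A = [[-3, 0], [-12, 1]].
Characteristic polynomial det(A - λI) = λ^2 + 2λ - 3 = 0.
Eigenvalues λ = -3, 1.
For λ=-3: (A-λI) row 2 is [-12, 4], so an eigenvector is (1, 3).
For λ=1: (A-λI) row 1 is [-4, 0], so an eigenvector is (0, 1).
General solution: c_1e^(-3t)(1,3) + c_2e^(t)(0,1).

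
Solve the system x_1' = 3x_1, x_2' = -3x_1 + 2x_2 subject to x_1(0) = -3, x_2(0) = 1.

Coefficient matrix A = [[3, 0], [-3, 2]].
Characteristic polynomial det(A - λI) = λ^2 - 5λ + 6 = 0.
Eigenvalues λ = 2, 3.
For λ=2: (A-λI) row 1 is [1, 0], so an eigenvector is (0, -1).
For λ=3: (A-λI) row 2 is [-3, -1], so an eigenvector is (1, -3).
General solution: K_1e^(2t)(0,-1) + K_2e^(3t)(1,-3).
Applying x_1(0)=-3, x_2(0)=1 gives K_1=8, K_2=-3.

x_1(t) = -3e^(3t), x_2(t) = 9e^(3t) - 8e^(2t)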